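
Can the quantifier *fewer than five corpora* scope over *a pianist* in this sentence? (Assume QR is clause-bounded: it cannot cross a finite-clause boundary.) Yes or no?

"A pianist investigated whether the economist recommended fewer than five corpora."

*fewer than five corpora* occurs within the embedded question *whether the economist recommended fewer than five corpora*.
The wh-island constraint blocks QR out of an embedded interrogative.
*fewer than five corpora* > *a pianist* would require crossing that boundary, which is illicit.

No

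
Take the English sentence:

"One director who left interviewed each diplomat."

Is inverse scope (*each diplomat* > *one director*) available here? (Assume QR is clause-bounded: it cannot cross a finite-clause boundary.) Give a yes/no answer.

Although the sentence contains a relative clause (*who left*), *each diplomat* is outside it, in the matrix VP.
Clause-internal QR can adjoin the lower DP above the subject, yielding the inverse reading.

Yes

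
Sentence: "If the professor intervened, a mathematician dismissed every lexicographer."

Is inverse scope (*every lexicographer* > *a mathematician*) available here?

The adjunct island is irrelevant here — *every lexicographer* and *a mathematician* are both in the matrix clause.
Since no island is crossed, the inverse ordering is licensed alongside surface scope.

Yes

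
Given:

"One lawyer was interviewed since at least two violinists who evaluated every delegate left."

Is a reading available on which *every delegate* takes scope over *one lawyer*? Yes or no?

Structurally, *every delegate* is inside the relative clause *who evaluated every delegate*, which is itself inside the adjunct *since at least two violinists who evaluated every delegate left*.
Two island boundaries intervene — the relative clause and the adjunct. Either alone would block QR.
So *every delegate* cannot raise high enough to outscope *one lawyer*; only the surface ordering *one lawyer* > *every delegate* is available.
(Only the surface reading survives: one fixed lawyer with respect to all the relevant delegates.)

No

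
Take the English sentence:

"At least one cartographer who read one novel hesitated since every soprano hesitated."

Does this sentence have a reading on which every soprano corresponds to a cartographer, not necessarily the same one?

No

The described interpretation is the *every soprano* > *at least one cartographer* scoping.
*every soprano* is embedded in the adjunct clause *since every soprano hesitated*.
Adverbial clauses are not L-marked, so they are barriers for QR — the quantifier cannot escape the adjunct.
*every soprano* is confined to the island and cannot take scope over *at least one cartographer*.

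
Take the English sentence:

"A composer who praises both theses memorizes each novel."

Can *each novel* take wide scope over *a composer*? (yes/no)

Although the sentence contains a relative clause (*who praises both theses*), *each novel* is outside it, in the matrix VP.
Since no island is crossed, the inverse ordering is licensed alongside surface scope.

Yes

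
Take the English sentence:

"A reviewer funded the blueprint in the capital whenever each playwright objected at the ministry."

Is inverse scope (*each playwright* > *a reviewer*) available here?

Structurally, *each playwright* is inside the adjunct clause *whenever each playwright objected at the ministry*.
Adjunct clauses are scope islands: a quantifier inside an adjunct cannot raise into the matrix clause.
There is no licit LF on which *each playwright* c-commands *a reviewer*.

No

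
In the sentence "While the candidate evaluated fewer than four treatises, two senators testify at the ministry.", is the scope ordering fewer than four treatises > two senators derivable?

The DP *fewer than four treatises* is contained in the adjunct clause *while the candidate evaluated fewer than four treatises*.
Adverbial clauses are not L-marked, so they are barriers for QR — the quantifier cannot escape the adjunct.
So the wide-scope reading for *fewer than four treatises* is blocked.

No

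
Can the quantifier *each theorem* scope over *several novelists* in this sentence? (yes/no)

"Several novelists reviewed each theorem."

Yes

Both DPs are arguments of the same predicate; there is no clause or island boundary between them.
No island intervenes, so both surface and inverse scope are derivable.
So *each theorem* > *several novelists* is among the available readings.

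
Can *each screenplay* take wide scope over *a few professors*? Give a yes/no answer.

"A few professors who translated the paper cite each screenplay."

*each screenplay* sits in the matrix clause, not in the relative clause on *a few professors*.
No island intervenes, so both surface and inverse scope are derivable.
So *each screenplay* > *a few professors* is among the available readings.

Yes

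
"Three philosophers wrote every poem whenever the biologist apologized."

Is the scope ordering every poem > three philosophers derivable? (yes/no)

Yes

The adjunct clause does not contain *every poem*, which is the matrix object.
Clause-internal QR can adjoin the lower DP above the subject, yielding the inverse reading.
So *every poem* > *three philosophers* is among the available readings.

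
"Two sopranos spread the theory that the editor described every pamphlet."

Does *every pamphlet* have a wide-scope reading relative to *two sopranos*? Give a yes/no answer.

The DP *every pamphlet* is contained in the complex NP *the theory that the editor described every pamphlet*.
Noun-complement clauses are scope islands (the Complex NP Constraint): a quantifier inside one cannot scope into the matrix.
Hence only narrow scope for *every pamphlet* (under *two sopranos*) survives.

No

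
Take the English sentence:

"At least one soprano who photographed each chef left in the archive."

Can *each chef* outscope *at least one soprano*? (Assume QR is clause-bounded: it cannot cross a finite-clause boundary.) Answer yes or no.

No

The DP *each chef* is contained in the relative clause *who photographed each chef*.
Quantifiers inside a relative clause are trapped there; the RC boundary blocks QR.
Hence only narrow scope for *each chef* (under *at least one soprano*) survives.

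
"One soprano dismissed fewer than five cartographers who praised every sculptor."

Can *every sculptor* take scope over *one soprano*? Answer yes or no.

*every sculptor* is embedded in the relative clause *who praised every sculptor* modifying *fewer than five cartographers*.
Relative clauses are scope islands: a quantifier cannot QR out of a relative clause to take scope in the matrix clause.
The inverse ordering *every sculptor* > *one soprano* is therefore underivable.
(Only the surface reading survives: one fixed soprano with respect to all the relevant sculptors.)

No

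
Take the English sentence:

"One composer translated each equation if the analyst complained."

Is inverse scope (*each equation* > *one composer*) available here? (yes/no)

*each equation* is a matrix argument; the adjunct is an island but the target quantifier is outside it.
Since no island is crossed, the inverse ordering is licensed alongside surface scope.

Yes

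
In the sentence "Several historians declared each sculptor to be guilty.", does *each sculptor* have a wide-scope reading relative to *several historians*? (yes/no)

Yes

*each sculptor* is an ECM subject; ECM complements are not islands, and the embedded quantifier may take matrix scope.
QR within a single clause is free, so the lower quantifier may take scope over the higher one.
The sentence is scopally ambiguous between *several historians* > *each sculptor* and *each sculptor* > *several historians*.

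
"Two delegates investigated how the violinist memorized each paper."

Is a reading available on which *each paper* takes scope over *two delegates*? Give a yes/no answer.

No

*each paper* is embedded in the embedded question *how the violinist memorized each paper*.
An indirect question is a wh-island; the filled [Spec,CP] blocks QR across the CP edge.
There is no licit LF on which *each paper* c-commands *two delegates*.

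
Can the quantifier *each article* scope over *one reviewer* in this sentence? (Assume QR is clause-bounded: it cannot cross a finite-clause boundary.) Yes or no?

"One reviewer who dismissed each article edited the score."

No

Structurally, *each article* is inside the relative clause *who dismissed each article*.
A relative clause is a scope island — quantifier raising cannot cross its boundary.
The inverse ordering *each article* > *one reviewer* is therefore underivable.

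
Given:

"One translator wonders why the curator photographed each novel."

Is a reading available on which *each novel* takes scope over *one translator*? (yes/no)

The target quantifier *each novel* is part of the embedded question *why the curator photographed each novel*.
An indirect question is a wh-island; the filled [Spec,CP] blocks QR across the CP edge.
*each novel* > *one translator* would require crossing that boundary, which is illicit.
(Only the surface reading survives: one fixed translator with respect to all the relevant novels.)

No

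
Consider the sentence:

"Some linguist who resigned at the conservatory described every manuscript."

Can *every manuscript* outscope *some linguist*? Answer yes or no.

The relative clause *who resigned at the conservatory* modifies *some linguist*, but *every manuscript* is not inside that relative clause — it is an argument of the matrix verb.
With no island boundary between them, the object can take inverse scope over the subject via ordinary QR within the clause.

Yes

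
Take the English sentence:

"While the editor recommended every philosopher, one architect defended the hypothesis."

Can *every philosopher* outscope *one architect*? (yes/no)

No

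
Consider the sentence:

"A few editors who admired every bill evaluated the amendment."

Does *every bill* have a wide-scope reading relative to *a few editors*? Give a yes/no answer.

No

*every bill* sits inside the relative clause *who admired every bill*.
Relative clauses are scope islands: a quantifier cannot QR out of a relative clause to take scope in the matrix clause.
Hence only narrow scope for *every bill* (under *a few editors*) survives.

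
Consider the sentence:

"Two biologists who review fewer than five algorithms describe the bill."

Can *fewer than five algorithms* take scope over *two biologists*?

The DP *fewer than five algorithms* is contained in the relative clause *who review fewer than five algorithms*.
A relative clause is a scope island — quantifier raising cannot cross its boundary.
So *fewer than five algorithms* cannot raise high enough to outscope *two biologists*; only the surface ordering *two biologists* > *fewer than five algorithms* is available.

No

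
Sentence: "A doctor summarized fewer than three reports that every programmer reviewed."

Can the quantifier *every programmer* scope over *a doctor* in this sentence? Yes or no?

The DP *every programmer* is contained in the relative clause *that every programmer reviewed* modifying *fewer than three reports*.
QR out of a relative clause is ruled out by the relative-clause island constraint.
*every programmer* > *a doctor* would require crossing that boundary, which is illicit.

No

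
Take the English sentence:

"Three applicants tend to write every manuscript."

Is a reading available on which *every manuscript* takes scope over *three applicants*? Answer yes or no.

Raising constructions are monoclausal for scope purposes; *every manuscript* is not separated from *three applicants* by any island.
Nothing blocks QR of the lower DP to a position above the higher one, so inverse scope is available.
Both orderings are possible: *three applicants* > *every manuscript* and *every manuscript* > *three applicants*.

Yes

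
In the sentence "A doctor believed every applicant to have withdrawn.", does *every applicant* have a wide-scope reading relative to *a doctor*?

*every applicant* is an ECM subject; ECM complements are not islands, and the embedded quantifier may take matrix scope.
Since no island is crossed, the inverse ordering is licensed alongside surface scope.
So *every applicant* > *a doctor* is among the available readings.

Yes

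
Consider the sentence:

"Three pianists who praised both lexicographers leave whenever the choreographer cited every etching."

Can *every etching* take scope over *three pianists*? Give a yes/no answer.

No

*every etching* sits inside the adjunct clause *whenever the choreographer cited every etching*.
Adjunct clauses are scope islands: a quantifier inside an adjunct cannot raise into the matrix clause.
*every etching* > *three pianists* would require crossing that boundary, which is illicit.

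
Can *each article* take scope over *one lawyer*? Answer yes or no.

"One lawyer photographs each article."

Both DPs are arguments of the same predicate; there is no clause or island boundary between them.
No island intervenes, so both surface and inverse scope are derivable.
The sentence is scopally ambiguous between *one lawyer* > *each article* and *each article* > *one lawyer*.

Yes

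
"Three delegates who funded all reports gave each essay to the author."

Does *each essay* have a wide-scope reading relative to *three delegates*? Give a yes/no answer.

The RC *who funded all reports* is an island, but *each essay* is not inside it — it is the matrix object, a clausemate of *three delegates*.
Clause-internal QR can adjoin the lower DP above the subject, yielding the inverse reading.
So *each essay* > *three delegates* is among the available readings.

Yes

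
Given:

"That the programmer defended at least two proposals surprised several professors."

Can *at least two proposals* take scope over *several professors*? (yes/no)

No

The target quantifier *at least two proposals* is part of the sentential subject *that the programmer defended at least two proposals*.
Sentential subjects are islands: a quantifier inside the subject clause cannot raise over the matrix predicate.
So *at least two proposals* cannot raise to a position above *several professors*.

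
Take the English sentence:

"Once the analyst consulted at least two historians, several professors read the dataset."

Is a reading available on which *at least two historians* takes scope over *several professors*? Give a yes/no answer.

No

The DP *at least two historians* is contained in the adjunct clause *once the analyst consulted at least two historians*.
The adjunct-island constraint bars QR out of an adverbial clause.
*at least two historians* is confined to the island and cannot take scope over *several professors*.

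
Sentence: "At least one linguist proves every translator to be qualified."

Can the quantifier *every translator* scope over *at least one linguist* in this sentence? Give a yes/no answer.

Yes

ECM infinitives lack a CP barrier, so *every translator* can QR over the matrix subject *at least one linguist*.
Since no island is crossed, the inverse ordering is licensed alongside surface scope.
Both orderings are possible: *at least one linguist* > *every translator* and *every translator* > *at least one linguist*.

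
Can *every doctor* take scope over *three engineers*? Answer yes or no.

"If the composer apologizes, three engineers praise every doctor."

Yes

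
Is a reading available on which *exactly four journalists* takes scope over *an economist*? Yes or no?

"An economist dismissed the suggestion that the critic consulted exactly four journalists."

No

The target quantifier *exactly four journalists* is part of the complex NP *the suggestion that the critic consulted exactly four journalists*.
A that-clause complement to a noun is an island; QR cannot cross the NP boundary.
Hence only narrow scope for *exactly four journalists* (under *an economist*) survives.
(Only the surface reading survives: one fixed economist with respect to all the relevant journalists.)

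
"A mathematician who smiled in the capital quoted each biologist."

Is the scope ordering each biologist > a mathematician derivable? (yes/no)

*each biologist* sits in the matrix clause, not in the relative clause on *a mathematician*.
With no island boundary between them, the object can take inverse scope over the subject via ordinary QR within the clause.
So *each biologist* > *a mathematician* is among the available readings.

Yes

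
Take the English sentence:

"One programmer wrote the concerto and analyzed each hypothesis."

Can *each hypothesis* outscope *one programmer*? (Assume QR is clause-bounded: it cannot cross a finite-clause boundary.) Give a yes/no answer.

*each hypothesis* occurs within one conjunct of the coordinate structure (*analyzed each hypothesis*).
Coordinate structures are islands for non-across-the-board movement, QR included.
Hence only narrow scope for *each hypothesis* (under *one programmer*) survives.
(Only the surface reading survives: one fixed programmer with respect to all the relevant hypotheses.)

No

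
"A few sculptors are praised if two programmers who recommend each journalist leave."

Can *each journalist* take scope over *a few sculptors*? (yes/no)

*each journalist* occurs within the relative clause *who recommend each journalist*, which is itself inside the adjunct *if two programmers who recommend each journalist leave*.
Even if one barrier were somehow void, the other would still block QR.
So the wide-scope reading for *each journalist* is blocked.

No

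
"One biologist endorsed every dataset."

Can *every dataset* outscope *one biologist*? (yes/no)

Both DPs are arguments of the same predicate; there is no clause or island boundary between them.
Since no island is crossed, the inverse ordering is licensed alongside surface scope.

Yes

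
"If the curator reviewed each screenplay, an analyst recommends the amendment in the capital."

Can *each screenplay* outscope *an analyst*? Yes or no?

No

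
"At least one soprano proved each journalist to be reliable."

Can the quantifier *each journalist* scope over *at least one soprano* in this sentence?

*each journalist* is an ECM subject; ECM complements are not islands, and the embedded quantifier may take matrix scope.
Nothing blocks QR of the lower DP to a position above the higher one, so inverse scope is available.
Both orderings are possible: *at least one soprano* > *each journalist* and *each journalist* > *at least one soprano*.

Yes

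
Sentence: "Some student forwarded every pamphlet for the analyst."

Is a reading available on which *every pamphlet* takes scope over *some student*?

Yes

*some student* and *every pamphlet* are co-arguments of the matrix verb, with nothing but a clause-internal boundary between them.
Clause-internal QR can adjoin the lower DP above the subject, yielding the inverse reading.
Both orderings are possible: *some student* > *every pamphlet* and *every pamphlet* > *some student*.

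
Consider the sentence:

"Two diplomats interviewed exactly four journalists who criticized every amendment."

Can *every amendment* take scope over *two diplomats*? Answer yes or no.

No

The DP *every amendment* is contained in the relative clause *who criticized every amendment* modifying *exactly four journalists*.
Relative clauses are scope islands: a quantifier cannot QR out of a relative clause to take scope in the matrix clause.
So the wide-scope reading for *every amendment* is blocked.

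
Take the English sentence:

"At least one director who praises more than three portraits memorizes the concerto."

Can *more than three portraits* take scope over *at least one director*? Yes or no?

*more than three portraits* sits inside the relative clause *who praises more than three portraits*.
QR out of a relative clause is ruled out by the relative-clause island constraint.
The inverse ordering *more than three portraits* > *at least one director* is therefore underivable.

No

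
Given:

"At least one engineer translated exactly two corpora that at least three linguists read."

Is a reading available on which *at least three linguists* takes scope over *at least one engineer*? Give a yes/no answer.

No

*at least three linguists* sits inside the relative clause *that at least three linguists read* modifying *exactly two corpora*.
Quantifiers inside a relative clause are trapped there; the RC boundary blocks QR.
So *at least three linguists* cannot raise to a position above *at least one engineer*.
(Only the surface reading survives: one fixed engineer with respect to all the relevant linguists.)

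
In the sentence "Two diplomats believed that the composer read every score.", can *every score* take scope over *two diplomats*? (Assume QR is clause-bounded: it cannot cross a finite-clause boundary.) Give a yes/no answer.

The DP *every score* is contained in the finite complement clause *that the composer read every score*.
QR is clause-bounded, so the finite complement is a scope island for the embedded quantifier.
So *every score* cannot raise to a position above *two diplomats*.

No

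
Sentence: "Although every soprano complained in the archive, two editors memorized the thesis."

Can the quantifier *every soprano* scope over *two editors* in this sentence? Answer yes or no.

The DP *every soprano* is contained in the adjunct clause *although every soprano complained in the archive*.
Adjuncts are opaque for quantifier raising; a quantifier in an adjunct stays inside it.
There is no licit LF on which *every soprano* c-commands *two editors*.

No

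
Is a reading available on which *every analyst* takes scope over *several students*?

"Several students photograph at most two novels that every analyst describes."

No

*every analyst* is embedded in the relative clause *that every analyst describes* modifying *at most two novels*.
Relative clauses block scope extraction: QR cannot target a position outside the modified NP.
The inverse ordering *every analyst* > *several students* is therefore underivable.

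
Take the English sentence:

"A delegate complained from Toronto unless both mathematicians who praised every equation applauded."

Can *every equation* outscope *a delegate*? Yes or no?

Structurally, *every equation* is inside the relative clause *who praised every equation*, which is itself inside the adjunct *unless both mathematicians who praised every equation applauded*.
Both the relative clause and the enclosing adjunct are scope islands; QR cannot cross either.
The inverse ordering *every equation* > *a delegate* is therefore underivable.

No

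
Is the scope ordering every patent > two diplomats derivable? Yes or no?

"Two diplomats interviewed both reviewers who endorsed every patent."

No

Structurally, *every patent* is inside the relative clause *who endorsed every patent* modifying *both reviewers*.
Relative clauses are scope islands: a quantifier cannot QR out of a relative clause to take scope in the matrix clause.
So *every patent* cannot raise to a position above *two diplomats*.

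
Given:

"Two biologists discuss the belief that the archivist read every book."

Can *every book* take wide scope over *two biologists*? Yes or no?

No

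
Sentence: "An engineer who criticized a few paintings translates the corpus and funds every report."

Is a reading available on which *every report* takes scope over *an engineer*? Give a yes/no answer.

*every report* is embedded in one conjunct of the coordinate structure (*funds every report*).
A quantifier cannot raise out of one conjunct of a coordination across the whole coordinate structure — the CSC applies to QR.
So *every report* cannot raise high enough to outscope *an engineer*; only the surface ordering *an engineer* > *every report* is available.

No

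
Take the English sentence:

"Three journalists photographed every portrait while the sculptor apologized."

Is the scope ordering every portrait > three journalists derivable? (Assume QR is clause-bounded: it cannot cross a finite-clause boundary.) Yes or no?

Neither queried DP is inside the adjunct, so the adjunct-island constraint does not apply.
No island intervenes, so both surface and inverse scope are derivable.

Yes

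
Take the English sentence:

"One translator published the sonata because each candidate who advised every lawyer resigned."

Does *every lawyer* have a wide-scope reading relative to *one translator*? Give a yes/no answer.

No

*every lawyer* is embedded in the relative clause *who advised every lawyer*, which is itself inside the adjunct *because each candidate who advised every lawyer resigned*.
Even if one barrier were somehow void, the other would still block QR.
*every lawyer* is confined to the island and cannot take scope over *one translator*.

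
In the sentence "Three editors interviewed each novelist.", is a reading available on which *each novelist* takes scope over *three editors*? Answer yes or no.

Yes

*each novelist* and *three editors* are in the same minimal clause.
Clause-internal QR can adjoin the lower DP above the subject, yielding the inverse reading.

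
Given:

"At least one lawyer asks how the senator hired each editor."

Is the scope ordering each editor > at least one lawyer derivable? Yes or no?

*each editor* occurs within the embedded question *how the senator hired each editor*.
Embedded questions are wh-islands: a quantifier inside an indirect question cannot QR into the matrix clause.
Hence only narrow scope for *each editor* (under *at least one lawyer*) survives.
(Only the surface reading survives: one fixed lawyer with respect to all the relevant editors.)

No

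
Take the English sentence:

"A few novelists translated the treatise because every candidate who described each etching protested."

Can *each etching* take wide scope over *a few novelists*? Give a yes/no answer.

The DP *each etching* is contained in the relative clause *who described each etching*, which is itself inside the adjunct *because every candidate who described each etching protested*.
Two island boundaries intervene — the relative clause and the adjunct. Either alone would block QR.
There is no licit LF on which *each etching* c-commands *a few novelists*.

No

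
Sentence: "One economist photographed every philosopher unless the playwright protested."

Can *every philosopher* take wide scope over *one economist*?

*every philosopher* is a matrix argument; the adjunct is an island but the target quantifier is outside it.
Ordinary QR to a clause-peripheral position gives the wide-scope LF for the lower DP.
So *every philosopher* > *one economist* is among the available readings.

Yes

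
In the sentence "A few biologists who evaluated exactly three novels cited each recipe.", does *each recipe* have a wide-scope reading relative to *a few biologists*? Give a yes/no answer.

Yes

The relative clause *who evaluated exactly three novels* modifies *a few biologists*, but *each recipe* is not inside that relative clause — it is an argument of the matrix verb.
Ordinary QR to a clause-peripheral position gives the wide-scope LF for the lower DP.
The sentence is scopally ambiguous between *a few biologists* > *each recipe* and *each recipe* > *a few biologists*.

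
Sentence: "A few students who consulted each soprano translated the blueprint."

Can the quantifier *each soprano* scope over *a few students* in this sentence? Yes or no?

*each soprano* is embedded in the relative clause *who consulted each soprano*.
The relative clause forms an island for QR, so the quantifier is confined to the head noun's restrictor.
So *each soprano* cannot raise high enough to outscope *a few students*; only the surface ordering *a few students* > *each soprano* is available.

No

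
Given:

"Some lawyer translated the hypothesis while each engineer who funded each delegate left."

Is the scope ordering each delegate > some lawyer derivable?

No

*each delegate* occurs within the relative clause *who funded each delegate*, which is itself inside the adjunct *while each engineer who funded each delegate left*.
Both the relative clause and the enclosing adjunct are scope islands; QR cannot cross either.
So *each delegate* cannot raise high enough to outscope *some lawyer*; only the surface ordering *some lawyer* > *each delegate* is available.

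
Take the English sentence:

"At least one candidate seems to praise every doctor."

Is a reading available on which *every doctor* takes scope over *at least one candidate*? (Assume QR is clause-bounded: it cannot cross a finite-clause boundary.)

Yes

Raising constructions are monoclausal for scope purposes; *every doctor* is not separated from *at least one candidate* by any island.
Clause-internal QR can adjoin the lower DP above the subject, yielding the inverse reading.
So *every doctor* > *at least one candidate* is among the available readings.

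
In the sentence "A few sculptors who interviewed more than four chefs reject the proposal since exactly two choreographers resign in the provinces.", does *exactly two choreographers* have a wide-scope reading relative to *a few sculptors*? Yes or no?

The target quantifier *exactly two choreographers* is part of the adjunct clause *since exactly two choreographers resign in the provinces*.
Since the clause is an adjunct (not a complement), the Adjunct Condition blocks QR across its edge.
*exactly two choreographers* is confined to the island and cannot take scope over *a few sculptors*.

No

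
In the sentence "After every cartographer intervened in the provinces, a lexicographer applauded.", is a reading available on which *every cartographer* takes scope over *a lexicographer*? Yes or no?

*every cartographer* is embedded in the adjunct clause *after every cartographer intervened in the provinces*.
Adjuncts are opaque for quantifier raising; a quantifier in an adjunct stays inside it.
*every cartographer* is confined to the island and cannot take scope over *a lexicographer*.

No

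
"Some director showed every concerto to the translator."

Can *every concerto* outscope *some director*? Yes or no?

Yes

Both DPs are arguments of the same predicate; there is no clause or island boundary between them.
Since no island is crossed, the inverse ordering is licensed alongside surface scope.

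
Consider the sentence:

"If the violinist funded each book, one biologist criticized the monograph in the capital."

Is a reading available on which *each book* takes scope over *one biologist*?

The target quantifier *each book* is part of the adjunct clause *if the violinist funded each book*.
Since the clause is an adjunct (not a complement), the Adjunct Condition blocks QR across its edge.
The ordering *each book* > *one biologist* is therefore underivable.

No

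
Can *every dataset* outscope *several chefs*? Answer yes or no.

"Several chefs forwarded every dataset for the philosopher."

Yes

*every dataset* is the matrix object and *several chefs* the matrix subject; the two are clausemates.
QR within a single clause is free, so the lower quantifier may take scope over the higher one.
Both orderings are possible: *several chefs* > *every dataset* and *every dataset* > *several chefs*.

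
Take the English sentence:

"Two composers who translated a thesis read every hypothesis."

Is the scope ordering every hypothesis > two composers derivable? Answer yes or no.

*every hypothesis* sits in the matrix clause, not in the relative clause on *two composers*.
QR within a single clause is free, so the lower quantifier may take scope over the higher one.
The sentence is scopally ambiguous between *two composers* > *every hypothesis* and *every hypothesis* > *two composers*.

Yes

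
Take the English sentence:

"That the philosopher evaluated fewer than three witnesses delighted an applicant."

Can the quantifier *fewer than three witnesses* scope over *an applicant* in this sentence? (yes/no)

*fewer than three witnesses* is embedded in the sentential subject *that the philosopher evaluated fewer than three witnesses*.
The subject-island constraint blocks QR out of a clausal subject.
There is no licit LF on which *fewer than three witnesses* c-commands *an applicant*.

No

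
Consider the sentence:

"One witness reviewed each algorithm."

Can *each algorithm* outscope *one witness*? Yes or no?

Yes

Both DPs are arguments of the same predicate; there is no clause or island boundary between them.
Clause-internal QR can adjoin the lower DP above the subject, yielding the inverse reading.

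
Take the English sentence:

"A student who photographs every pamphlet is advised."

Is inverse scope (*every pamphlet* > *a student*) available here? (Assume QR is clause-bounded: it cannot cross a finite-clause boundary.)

No

*every pamphlet* sits inside the relative clause *who photographs every pamphlet*.
The relative clause forms an island for QR, so the quantifier is confined to the head noun's restrictor.
*every pamphlet* is confined to the island and cannot take scope over *a student*.
(Only the surface reading survives: one fixed student with respect to all the relevant pamphlets.)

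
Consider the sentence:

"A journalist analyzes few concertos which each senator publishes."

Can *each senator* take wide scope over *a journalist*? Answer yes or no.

No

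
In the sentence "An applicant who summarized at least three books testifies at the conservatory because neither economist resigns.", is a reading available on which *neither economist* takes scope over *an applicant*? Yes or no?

The DP *neither economist* is contained in the adjunct clause *because neither economist resigns*.
Scope out of an adjunct clause is unavailable: QR respects the adjunct-island constraint.
There is no licit LF on which *neither economist* c-commands *an applicant*.

No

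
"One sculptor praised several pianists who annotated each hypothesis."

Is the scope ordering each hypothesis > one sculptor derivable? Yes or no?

No

*each hypothesis* sits inside the relative clause *who annotated each hypothesis* modifying *several pianists*.
The relative clause forms an island for QR, so the quantifier is confined to the head noun's restrictor.
*each hypothesis* > *one sculptor* would require crossing that boundary, which is illicit.
(Only the surface reading survives: one fixed sculptor with respect to all the relevant hypotheses.)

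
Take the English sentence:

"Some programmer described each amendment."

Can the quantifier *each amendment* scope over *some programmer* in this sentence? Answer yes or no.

Yes

*some programmer* and *each amendment* are co-arguments of the matrix verb, with nothing but a clause-internal boundary between them.
With no island boundary between them, the object can take inverse scope over the subject via ordinary QR within the clause.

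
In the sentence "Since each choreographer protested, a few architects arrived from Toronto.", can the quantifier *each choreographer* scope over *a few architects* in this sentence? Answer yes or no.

*each choreographer* occurs within the adjunct clause *since each choreographer protested*.
Adjuncts are opaque for quantifier raising; a quantifier in an adjunct stays inside it.
*each choreographer* is confined to the island and cannot take scope over *a few architects*.

No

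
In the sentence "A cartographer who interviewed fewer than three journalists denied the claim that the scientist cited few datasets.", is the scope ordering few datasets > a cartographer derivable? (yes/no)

No

*few datasets* sits inside the complex NP *the claim that the scientist cited few datasets*.
The complex NP is opaque for QR — the quantifier is frozen inside the noun's complement.
There is no licit LF on which *few datasets* c-commands *a cartographer*.
(Only the surface reading survives: one fixed cartographer with respect to all the relevant datasets.)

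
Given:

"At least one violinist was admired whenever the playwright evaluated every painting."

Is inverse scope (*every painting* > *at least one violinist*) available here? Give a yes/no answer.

Structurally, *every painting* is inside the adjunct clause *whenever the playwright evaluated every painting*.
Adjuncts are opaque for quantifier raising; a quantifier in an adjunct stays inside it.
There is no licit LF on which *every painting* c-commands *at least one violinist*.

No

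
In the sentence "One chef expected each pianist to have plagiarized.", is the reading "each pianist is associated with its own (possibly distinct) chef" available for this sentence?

That reading corresponds to *each pianist* > *one chef*.
This is an ECM construction: *each pianist* is the infinitival subject, Case-marked by the matrix verb, and the infinitive is transparent for QR.
No island intervenes, so both surface and inverse scope are derivable.

Yes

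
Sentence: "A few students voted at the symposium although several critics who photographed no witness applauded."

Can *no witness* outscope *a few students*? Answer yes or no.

No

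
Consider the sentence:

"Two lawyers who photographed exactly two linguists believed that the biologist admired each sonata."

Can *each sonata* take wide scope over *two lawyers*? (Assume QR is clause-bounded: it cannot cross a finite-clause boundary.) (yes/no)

*each sonata* occurs within the finite complement clause *that the biologist admired each sonata*.
With QR restricted to its own tensed clause, the embedded quantifier cannot reach a matrix scope position.
So the wide-scope reading for *each sonata* is blocked.

No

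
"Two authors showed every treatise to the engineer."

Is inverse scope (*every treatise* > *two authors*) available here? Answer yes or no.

Both DPs are arguments of the same predicate; there is no clause or island boundary between them.
Since no island is crossed, the inverse ordering is licensed alongside surface scope.

Yes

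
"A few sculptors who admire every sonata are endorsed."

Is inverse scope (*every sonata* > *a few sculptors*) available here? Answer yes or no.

No

Structurally, *every sonata* is inside the relative clause *who admire every sonata*.
The relative clause forms an island for QR, so the quantifier is confined to the head noun's restrictor.
There is no licit LF on which *every sonata* c-commands *a few sculptors*.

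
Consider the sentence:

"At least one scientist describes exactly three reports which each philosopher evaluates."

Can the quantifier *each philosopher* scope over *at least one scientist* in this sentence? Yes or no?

The DP *each philosopher* is contained in the relative clause *which each philosopher evaluates* modifying *exactly three reports*.
Relative clauses are scope islands: a quantifier cannot QR out of a relative clause to take scope in the matrix clause.
The inverse ordering *each philosopher* > *at least one scientist* is therefore underivable.
(Only the surface reading survives: one fixed scientist with respect to all the relevant philosophers.)

No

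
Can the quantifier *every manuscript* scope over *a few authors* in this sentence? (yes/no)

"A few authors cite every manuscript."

*a few authors* and *every manuscript* are co-arguments of the matrix verb, with nothing but a clause-internal boundary between them.
Clause-internal QR can adjoin the lower DP above the subject, yielding the inverse reading.
The sentence is scopally ambiguous between *a few authors* > *every manuscript* and *every manuscript* > *a few authors*.

Yes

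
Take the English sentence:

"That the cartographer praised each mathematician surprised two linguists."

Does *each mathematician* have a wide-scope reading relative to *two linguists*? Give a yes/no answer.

*each mathematician* is embedded in the sentential subject *that the cartographer praised each mathematician*.
Subjects — clausal subjects included — are islands for extraction, and QR is no exception.
*each mathematician* > *two linguists* would require crossing that boundary, which is illicit.

No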